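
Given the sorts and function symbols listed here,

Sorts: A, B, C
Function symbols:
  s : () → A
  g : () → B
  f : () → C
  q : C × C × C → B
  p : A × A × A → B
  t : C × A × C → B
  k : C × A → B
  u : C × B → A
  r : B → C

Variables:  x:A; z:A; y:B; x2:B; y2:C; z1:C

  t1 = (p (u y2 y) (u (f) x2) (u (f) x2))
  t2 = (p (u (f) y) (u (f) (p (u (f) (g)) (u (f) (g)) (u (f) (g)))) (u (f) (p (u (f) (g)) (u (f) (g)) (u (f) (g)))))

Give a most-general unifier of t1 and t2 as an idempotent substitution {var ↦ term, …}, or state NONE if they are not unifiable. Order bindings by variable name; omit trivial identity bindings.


{x2 ↦ (p (u (f) (g)) (u (f) (g)) (u (f) (g))), y2 ↦ (f)}


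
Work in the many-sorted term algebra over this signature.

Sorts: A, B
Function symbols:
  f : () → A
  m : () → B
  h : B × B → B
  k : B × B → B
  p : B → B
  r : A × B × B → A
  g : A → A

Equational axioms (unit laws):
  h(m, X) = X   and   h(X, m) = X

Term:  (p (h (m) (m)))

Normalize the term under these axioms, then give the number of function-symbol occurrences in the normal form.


1. (p (h (m) (m)))  →  (p (m))
normal form: (p (m))

size = 2


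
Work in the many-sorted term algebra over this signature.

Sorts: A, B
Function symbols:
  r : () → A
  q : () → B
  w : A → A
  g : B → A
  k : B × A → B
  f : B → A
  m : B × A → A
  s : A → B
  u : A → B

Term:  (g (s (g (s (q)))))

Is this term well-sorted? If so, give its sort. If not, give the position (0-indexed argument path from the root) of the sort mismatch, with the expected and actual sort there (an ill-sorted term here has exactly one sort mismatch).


ill-sorted at position [0, 0, 0, 0]: expected A, got B

        (q) : B
      (s (q)) : ✗ arg 0 at [0, 0, 0, 0] has sort B, expected A


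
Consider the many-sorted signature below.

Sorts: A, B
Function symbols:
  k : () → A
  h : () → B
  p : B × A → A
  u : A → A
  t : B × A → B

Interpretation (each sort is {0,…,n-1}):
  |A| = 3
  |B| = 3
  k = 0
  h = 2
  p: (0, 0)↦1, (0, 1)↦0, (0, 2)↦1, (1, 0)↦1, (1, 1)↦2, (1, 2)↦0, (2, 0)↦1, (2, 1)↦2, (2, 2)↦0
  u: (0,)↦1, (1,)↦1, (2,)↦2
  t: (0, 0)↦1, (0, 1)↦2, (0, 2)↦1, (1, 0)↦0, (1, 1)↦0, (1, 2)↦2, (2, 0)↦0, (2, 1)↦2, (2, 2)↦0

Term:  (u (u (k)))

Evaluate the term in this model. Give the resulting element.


  k = 0
  (u (k)) = u(0,) = 1
  (u (u (k))) = u(1,) = 1

value = 1


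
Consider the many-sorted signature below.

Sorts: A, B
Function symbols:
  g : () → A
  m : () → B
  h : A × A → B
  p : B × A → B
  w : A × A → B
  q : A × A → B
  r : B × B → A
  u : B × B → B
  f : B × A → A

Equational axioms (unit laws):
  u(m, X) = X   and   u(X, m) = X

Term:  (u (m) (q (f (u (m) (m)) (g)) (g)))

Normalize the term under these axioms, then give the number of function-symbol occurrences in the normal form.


1. (u (m) (q (f (u (m) (m)) (g)) (g)))  →  (q (f (u (m) (m)) (g)) (g))
2. (q (f (u (m) (m)) (g)) (g))  →  (q (f (m) (g)) (g))
normal form: (q (f (m) (g)) (g))

size = 5


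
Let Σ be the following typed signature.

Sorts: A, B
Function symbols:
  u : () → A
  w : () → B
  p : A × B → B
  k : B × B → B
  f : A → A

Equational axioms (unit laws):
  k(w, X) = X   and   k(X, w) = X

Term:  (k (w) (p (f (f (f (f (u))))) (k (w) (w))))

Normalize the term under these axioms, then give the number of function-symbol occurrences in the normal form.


1. (k (w) (p (f (f (f (f (u))))) (k (w) (w))))  →  (p (f (f (f (f (u))))) (k (w) (w)))
2. (p (f (f (f (f (u))))) (k (w) (w)))  →  (p (f (f (f (f (u))))) (w))
normal form: (p (f (f (f (f (u))))) (w))

size = 7


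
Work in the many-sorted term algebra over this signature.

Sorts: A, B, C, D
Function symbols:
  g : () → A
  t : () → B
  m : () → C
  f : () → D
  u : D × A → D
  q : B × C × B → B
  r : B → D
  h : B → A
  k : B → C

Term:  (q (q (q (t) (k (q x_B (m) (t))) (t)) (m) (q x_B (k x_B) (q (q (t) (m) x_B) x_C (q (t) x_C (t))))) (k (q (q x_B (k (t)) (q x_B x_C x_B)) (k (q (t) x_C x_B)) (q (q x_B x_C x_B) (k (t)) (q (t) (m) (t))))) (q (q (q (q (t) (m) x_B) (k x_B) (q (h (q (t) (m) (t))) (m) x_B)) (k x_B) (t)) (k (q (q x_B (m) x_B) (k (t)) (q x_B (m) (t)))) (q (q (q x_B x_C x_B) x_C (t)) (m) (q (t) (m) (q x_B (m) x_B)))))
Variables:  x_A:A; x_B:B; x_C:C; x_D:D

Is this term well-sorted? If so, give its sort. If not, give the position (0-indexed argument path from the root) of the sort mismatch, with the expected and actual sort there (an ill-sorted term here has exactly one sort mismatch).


      (t) : B
          x_B : B
          (m) : C
          (t) : B
        (q x_B (m) (t)) : B
      (k (q x_B (m) (t))) : C
      (t) : B
    (q (t) (k (q x_B (m) (t))) (t)) : B
    (m) : C
      x_B : B
        x_B : B
      (k x_B) : C
          (t) : B
          (m) : C
          x_B : B
        (q (t) (m) x_B) : B
        x_C : C
          (t) : B
          x_C : C
          (t) : B
        (q (t) x_C (t)) : B
      (q (q (t) (m) x_B) x_C (q (t) x_C (t))) : B
    (q x_B (k x_B) (q (q (t) (m) x_B) x_C (q (t) x_C (t)))) : B
  (q (q (t) (k (q x_B (m) (t))) (t)) (m) (q x_B (k x_B) (q (q (t) (m) x_B) x_C (q (t) x_C (t))))) : B
        x_B : B
          (t) : B
        (k (t)) : C
          x_B : B
          x_C : C
          x_B : B
        (q x_B x_C x_B) : B
      (q x_B (k (t)) (q x_B x_C x_B)) : B
          (t) : B
          x_C : C
          x_B : B
        (q (t) x_C x_B) : B
      (k (q (t) x_C x_B)) : C
          x_B : B
          x_C : C
          x_B : B
        (q x_B x_C x_B) : B
          (t) : B
        (k (t)) : C
          (t) : B
          (m) : C
          (t) : B
        (q (t) (m) (t)) : B
      (q (q x_B x_C x_B) (k (t)) (q (t) (m) (t))) : B
    (q (q x_B (k (t)) (q x_B x_C x_B)) (k (q (t) x_C x_B)) (q (q x_B x_C x_B) (k (t)) (q (t) (m) (t)))) : B
  (k (q (q x_B (k (t)) (q x_B x_C x_B)) (k (q (t) x_C x_B)) (q (q x_B x_C x_B) (k (t)) (q (t) (m) (t))))) : C
          (t) : B
          (m) : C
          x_B : B
        (q (t) (m) x_B) : B
          x_B : B
        (k x_B) : C
              (t) : B
              (m) : C
              (t) : B
            (q (t) (m) (t)) : B
          (h (q (t) (m) (t))) : A
          (m) : C
          x_B : B
        (q (h (q (t) (m) (t))) (m) x_B) : ✗ arg 0 at [2, 0, 0, 2, 0] has sort A, expected B
        x_B : B
      (k x_B) : C
      (t) : B
          x_B : B
          (m) : C
          x_B : B
        (q x_B (m) x_B) : B
          (t) : B
        (k (t)) : C
          x_B : B
          (m) : C
          (t) : B
        (q x_B (m) (t)) : B
      (q (q x_B (m) x_B) (k (t)) (q x_B (m) (t))) : B
    (k (q (q x_B (m) x_B) (k (t)) (q x_B (m) (t)))) : C
          x_B : B
          x_C : C
          x_B : B
        (q x_B x_C x_B) : B
        x_C : C
        (t) : B
      (q (q x_B x_C x_B) x_C (t)) : B
      (m) : C
        (t) : B
        (m) : C
          x_B : B
          (m) : C
          x_B : B
        (q x_B (m) x_B) : B
      (q (t) (m) (q x_B (m) x_B)) : B
    (q (q (q x_B x_C x_B) x_C (t)) (m) (q (t) (m) (q x_B (m) x_B))) : B

ill-sorted at position [2, 0, 0, 2, 0]: expected B, got A


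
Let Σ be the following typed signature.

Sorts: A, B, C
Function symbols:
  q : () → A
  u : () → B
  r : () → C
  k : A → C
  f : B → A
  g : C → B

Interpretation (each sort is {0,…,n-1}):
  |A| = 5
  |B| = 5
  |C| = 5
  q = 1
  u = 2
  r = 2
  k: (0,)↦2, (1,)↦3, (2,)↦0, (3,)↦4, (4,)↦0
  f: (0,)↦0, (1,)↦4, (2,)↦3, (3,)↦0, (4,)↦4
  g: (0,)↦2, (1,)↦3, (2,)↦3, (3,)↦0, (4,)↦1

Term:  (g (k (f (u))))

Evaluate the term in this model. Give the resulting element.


  u = 2
  (f (u)) = f(2,) = 3
  (k (f (u))) = k(3,) = 4
  (g (k (f (u)))) = g(4,) = 1

value = 1


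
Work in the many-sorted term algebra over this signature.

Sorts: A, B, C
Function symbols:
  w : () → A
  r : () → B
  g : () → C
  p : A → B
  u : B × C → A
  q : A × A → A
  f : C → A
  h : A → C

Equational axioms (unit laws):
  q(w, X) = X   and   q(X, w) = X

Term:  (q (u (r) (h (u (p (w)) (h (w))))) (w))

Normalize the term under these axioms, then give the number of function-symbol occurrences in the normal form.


1. (q (u (r) (h (u (p (w)) (h (w))))) (w))  →  (u (r) (h (u (p (w)) (h (w)))))
normal form: (u (r) (h (u (p (w)) (h (w)))))

size = 8


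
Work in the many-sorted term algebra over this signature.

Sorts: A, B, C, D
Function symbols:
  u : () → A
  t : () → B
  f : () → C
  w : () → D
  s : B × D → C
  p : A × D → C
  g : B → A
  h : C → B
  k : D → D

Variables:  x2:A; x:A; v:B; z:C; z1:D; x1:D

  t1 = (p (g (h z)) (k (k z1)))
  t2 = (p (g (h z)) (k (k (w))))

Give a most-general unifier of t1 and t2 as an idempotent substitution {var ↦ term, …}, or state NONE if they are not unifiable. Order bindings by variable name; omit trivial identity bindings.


{z1 ↦ (w)}


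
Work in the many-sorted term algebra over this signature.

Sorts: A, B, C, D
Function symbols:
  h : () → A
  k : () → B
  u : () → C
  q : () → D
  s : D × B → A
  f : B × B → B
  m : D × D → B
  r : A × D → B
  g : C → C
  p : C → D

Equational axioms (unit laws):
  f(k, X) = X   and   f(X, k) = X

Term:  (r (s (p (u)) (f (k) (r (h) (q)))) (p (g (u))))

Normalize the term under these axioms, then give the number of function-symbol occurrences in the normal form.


1. (r (s (p (u)) (f (k) (r (h) (q)))) (p (g (u))))  →  (r (s (p (u)) (r (h) (q))) (p (g (u))))
normal form: (r (s (p (u)) (r (h) (q))) (p (g (u))))

size = 10


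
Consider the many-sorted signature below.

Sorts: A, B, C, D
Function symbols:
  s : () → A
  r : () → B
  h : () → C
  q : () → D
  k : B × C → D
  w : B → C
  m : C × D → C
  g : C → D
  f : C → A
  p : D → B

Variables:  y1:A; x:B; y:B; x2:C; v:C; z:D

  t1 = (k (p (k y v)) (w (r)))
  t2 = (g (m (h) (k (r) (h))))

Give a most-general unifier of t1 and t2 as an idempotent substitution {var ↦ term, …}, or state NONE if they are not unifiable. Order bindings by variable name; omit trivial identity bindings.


head clash or occurs-check failure — not unifiable

NONE (not unifiable)


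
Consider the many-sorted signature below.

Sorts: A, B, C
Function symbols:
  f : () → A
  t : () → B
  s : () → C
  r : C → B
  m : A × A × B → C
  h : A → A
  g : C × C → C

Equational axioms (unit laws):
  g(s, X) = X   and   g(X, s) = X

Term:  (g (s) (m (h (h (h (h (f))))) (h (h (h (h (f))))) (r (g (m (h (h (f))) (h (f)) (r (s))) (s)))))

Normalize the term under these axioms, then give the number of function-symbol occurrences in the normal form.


1. (g (s) (m (h (h (h (h (f))))) (h (h (h (h (f))))) (r (g (m (h (h (f))) (h (f)) (r (s))) (s)))))  →  (m (h (h (h (h (f))))) (h (h (h (h (f))))) (r (g (m (h (h (f))) (h (f)) (r (s))) (s))))
2. (m (h (h (h (h (f))))) (h (h (h (h (f))))) (r (g (m (h (h (f))) (h (f)) (r (s))) (s))))  →  (m (h (h (h (h (f))))) (h (h (h (h (f))))) (r (m (h (h (f))) (h (f)) (r (s)))))
normal form: (m (h (h (h (h (f))))) (h (h (h (h (f))))) (r (m (h (h (f))) (h (f)) (r (s)))))

size = 20


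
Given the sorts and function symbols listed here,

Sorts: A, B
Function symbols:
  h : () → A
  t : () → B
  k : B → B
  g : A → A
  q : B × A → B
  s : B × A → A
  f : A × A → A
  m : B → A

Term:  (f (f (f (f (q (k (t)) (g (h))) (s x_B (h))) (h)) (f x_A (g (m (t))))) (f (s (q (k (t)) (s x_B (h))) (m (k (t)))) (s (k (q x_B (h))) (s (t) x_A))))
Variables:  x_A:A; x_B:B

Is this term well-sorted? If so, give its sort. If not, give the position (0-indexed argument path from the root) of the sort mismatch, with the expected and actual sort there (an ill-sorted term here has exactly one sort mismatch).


            (t) : B
          (k (t)) : B
            (h) : A
          (g (h)) : A
        (q (k (t)) (g (h))) : B
          x_B : B
          (h) : A
        (s x_B (h)) : A
      (f (q (k (t)) (g (h))) (s x_B (h))) : ✗ arg 0 at [0, 0, 0, 0] has sort B, expected A
      (h) : A
      x_A : A
          (t) : B
        (m (t)) : A
      (g (m (t))) : A
    (f x_A (g (m (t)))) : A
          (t) : B
        (k (t)) : B
          x_B : B
          (h) : A
        (s x_B (h)) : A
      (q (k (t)) (s x_B (h))) : B
          (t) : B
        (k (t)) : B
      (m (k (t))) : A
    (s (q (k (t)) (s x_B (h))) (m (k (t)))) : A
          x_B : B
          (h) : A
        (q x_B (h)) : B
      (k (q x_B (h))) : B
        (t) : B
        x_A : A
      (s (t) x_A) : A
    (s (k (q x_B (h))) (s (t) x_A)) : A
  (f (s (q (k (t)) (s x_B (h))) (m (k (t)))) (s (k (q x_B (h))) (s (t) x_A))) : A

ill-sorted at position [0, 0, 0, 0]: expected A, got B


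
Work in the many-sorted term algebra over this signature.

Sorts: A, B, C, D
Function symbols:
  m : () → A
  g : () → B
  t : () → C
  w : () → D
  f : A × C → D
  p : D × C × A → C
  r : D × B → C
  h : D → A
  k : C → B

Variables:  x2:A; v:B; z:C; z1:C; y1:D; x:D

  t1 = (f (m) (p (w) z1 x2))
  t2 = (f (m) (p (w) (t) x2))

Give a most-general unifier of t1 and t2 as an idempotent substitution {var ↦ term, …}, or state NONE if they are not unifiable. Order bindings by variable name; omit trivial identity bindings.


{z1 ↦ (t)}


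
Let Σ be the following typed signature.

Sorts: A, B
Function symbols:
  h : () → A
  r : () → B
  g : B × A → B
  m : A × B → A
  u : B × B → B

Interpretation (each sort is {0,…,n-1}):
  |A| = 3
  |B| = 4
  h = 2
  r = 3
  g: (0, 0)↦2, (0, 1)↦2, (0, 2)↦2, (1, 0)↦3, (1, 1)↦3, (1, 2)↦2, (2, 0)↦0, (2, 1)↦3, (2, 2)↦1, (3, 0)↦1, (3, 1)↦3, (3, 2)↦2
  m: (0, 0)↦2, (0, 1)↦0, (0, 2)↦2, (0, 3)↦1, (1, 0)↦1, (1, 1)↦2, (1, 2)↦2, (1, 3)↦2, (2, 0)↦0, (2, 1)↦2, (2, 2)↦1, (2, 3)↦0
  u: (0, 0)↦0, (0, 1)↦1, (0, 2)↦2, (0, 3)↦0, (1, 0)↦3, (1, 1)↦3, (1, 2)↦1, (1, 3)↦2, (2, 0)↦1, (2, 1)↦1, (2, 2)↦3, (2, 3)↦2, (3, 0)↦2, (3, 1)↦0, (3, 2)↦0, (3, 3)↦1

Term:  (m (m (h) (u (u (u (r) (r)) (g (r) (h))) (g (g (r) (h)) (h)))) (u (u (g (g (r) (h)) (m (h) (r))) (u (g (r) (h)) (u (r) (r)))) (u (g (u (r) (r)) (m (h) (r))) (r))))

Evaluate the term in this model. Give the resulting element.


  h = 2
  r = 3
  r = 3
  (u (r) (r)) = u(3, 3) = 1
  r = 3
  h = 2
  (g (r) (h)) = g(3, 2) = 2
  (u (u (r) (r)) (g (r) (h))) = u(1, 2) = 1
  r = 3
  h = 2
  (g (r) (h)) = g(3, 2) = 2
  h = 2
  (g (g (r) (h)) (h)) = g(2, 2) = 1
  (u (u (u (r) (r)) (g (r) (h))) (g (g (r) (h)) (h))) = u(1, 1) = 3
  (m (h) (u (u (u (r) (r)) (g (r) (h))) (g (g (r) (h)) (h)))) = m(2, 3) = 0
  r = 3
  h = 2
  (g (r) (h)) = g(3, 2) = 2
  h = 2
  r = 3
  (m (h) (r)) = m(2, 3) = 0
  (g (g (r) (h)) (m (h) (r))) = g(2, 0) = 0
  r = 3
  h = 2
  (g (r) (h)) = g(3, 2) = 2
  r = 3
  r = 3
  (u (r) (r)) = u(3, 3) = 1
  (u (g (r) (h)) (u (r) (r))) = u(2, 1) = 1
  (u (g (g (r) (h)) (m (h) (r))) (u (g (r) (h)) (u (r) (r)))) = u(0, 1) = 1
  r = 3
  r = 3
  (u (r) (r)) = u(3, 3) = 1
  h = 2
  r = 3
  (m (h) (r)) = m(2, 3) = 0
  (g (u (r) (r)) (m (h) (r))) = g(1, 0) = 3
  r = 3
  (u (g (u (r) (r)) (m (h) (r))) (r)) = u(3, 3) = 1
  (u (u (g (g (r) (h)) (m (h) (r))) (u (g (r) (h)) (u (r) (r)))) (u (g (u (r) (r)) (m (h) (r))) (r))) = u(1, 1) = 3
  (m (m (h) (u (u (u (r) (r)) (g (r) (h))) (g (g (r) (h)) (h)))) (u (u (g (g (r) (h)) (m (h) (r))) (u (g (r) (h)) (u (r) (r)))) (u (g (u (r) (r)) (m (h) (r))) (r)))) = m(0, 3) = 1

value = 1


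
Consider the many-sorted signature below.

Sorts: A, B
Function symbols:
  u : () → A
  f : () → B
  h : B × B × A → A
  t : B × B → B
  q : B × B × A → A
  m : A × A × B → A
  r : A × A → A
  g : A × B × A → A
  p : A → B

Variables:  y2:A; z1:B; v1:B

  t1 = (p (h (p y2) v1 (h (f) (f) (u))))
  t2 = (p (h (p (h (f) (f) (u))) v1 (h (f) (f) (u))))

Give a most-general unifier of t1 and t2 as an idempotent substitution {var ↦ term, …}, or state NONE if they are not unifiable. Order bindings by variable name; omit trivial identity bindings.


{y2 ↦ (h (f) (f) (u))}


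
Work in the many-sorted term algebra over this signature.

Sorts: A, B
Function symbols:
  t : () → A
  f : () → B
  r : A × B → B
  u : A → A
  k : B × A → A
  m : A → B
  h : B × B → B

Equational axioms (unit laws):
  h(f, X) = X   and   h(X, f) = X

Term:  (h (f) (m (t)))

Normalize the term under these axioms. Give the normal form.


1. (h (f) (m (t)))  →  (m (t))

normal form = (m (t))


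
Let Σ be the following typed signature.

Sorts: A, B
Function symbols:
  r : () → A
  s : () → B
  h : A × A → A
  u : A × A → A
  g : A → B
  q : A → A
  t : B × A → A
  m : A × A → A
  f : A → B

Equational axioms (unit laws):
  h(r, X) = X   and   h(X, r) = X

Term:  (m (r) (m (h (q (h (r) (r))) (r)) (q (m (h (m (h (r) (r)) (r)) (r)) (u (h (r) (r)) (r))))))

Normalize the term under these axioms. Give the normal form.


normal form = (m (r) (m (q (r)) (q (m (m (r) (r)) (u (r) (r))))))

1. (m (r) (m (h (q (h (r) (r))) (r)) (q (m (h (m (h (r) (r)) (r)) (r)) (u (h (r) (r)) (r))))))  →  (m (r) (m (q (h (r) (r))) (q (m (h (m (h (r) (r)) (r)) (r)) (u (h (r) (r)) (r))))))
2. (m (r) (m (q (h (r) (r))) (q (m (h (m (h (r) (r)) (r)) (r)) (u (h (r) (r)) (r))))))  →  (m (r) (m (q (r)) (q (m (h (m (h (r) (r)) (r)) (r)) (u (h (r) (r)) (r))))))
3. (m (r) (m (q (r)) (q (m (h (m (h (r) (r)) (r)) (r)) (u (h (r) (r)) (r))))))  →  (m (r) (m (q (r)) (q (m (m (h (r) (r)) (r)) (u (h (r) (r)) (r))))))
4. (m (r) (m (q (r)) (q (m (m (h (r) (r)) (r)) (u (h (r) (r)) (r))))))  →  (m (r) (m (q (r)) (q (m (m (r) (r)) (u (h (r) (r)) (r))))))
5. (m (r) (m (q (r)) (q (m (m (r) (r)) (u (h (r) (r)) (r))))))  →  (m (r) (m (q (r)) (q (m (m (r) (r)) (u (r) (r))))))


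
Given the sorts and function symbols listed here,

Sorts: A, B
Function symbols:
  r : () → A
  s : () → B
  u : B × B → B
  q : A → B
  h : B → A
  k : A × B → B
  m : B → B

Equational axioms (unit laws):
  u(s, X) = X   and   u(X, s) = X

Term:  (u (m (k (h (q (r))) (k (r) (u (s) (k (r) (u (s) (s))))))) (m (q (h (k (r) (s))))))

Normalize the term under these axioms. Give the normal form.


normal form = (u (m (k (h (q (r))) (k (r) (k (r) (s))))) (m (q (h (k (r) (s))))))

1. (u (m (k (h (q (r))) (k (r) (u (s) (k (r) (u (s) (s))))))) (m (q (h (k (r) (s))))))  →  (u (m (k (h (q (r))) (k (r) (k (r) (u (s) (s)))))) (m (q (h (k (r) (s))))))
2. (u (m (k (h (q (r))) (k (r) (k (r) (u (s) (s)))))) (m (q (h (k (r) (s))))))  →  (u (m (k (h (q (r))) (k (r) (k (r) (s))))) (m (q (h (k (r) (s))))))


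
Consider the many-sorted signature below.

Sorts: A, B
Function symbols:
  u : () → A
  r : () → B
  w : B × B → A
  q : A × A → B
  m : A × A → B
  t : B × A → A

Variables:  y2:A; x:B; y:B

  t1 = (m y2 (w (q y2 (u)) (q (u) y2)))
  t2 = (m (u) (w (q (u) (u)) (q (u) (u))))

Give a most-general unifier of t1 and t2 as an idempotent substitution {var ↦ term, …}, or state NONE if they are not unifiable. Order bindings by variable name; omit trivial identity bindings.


{y2 ↦ (u)}


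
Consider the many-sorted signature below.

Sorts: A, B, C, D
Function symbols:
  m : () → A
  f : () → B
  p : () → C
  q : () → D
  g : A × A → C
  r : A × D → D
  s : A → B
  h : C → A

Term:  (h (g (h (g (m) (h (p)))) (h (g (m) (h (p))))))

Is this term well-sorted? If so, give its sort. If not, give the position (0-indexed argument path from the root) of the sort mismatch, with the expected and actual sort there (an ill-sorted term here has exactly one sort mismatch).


        (m) : A
          (p) : C
        (h (p)) : A
      (g (m) (h (p))) : C
    (h (g (m) (h (p)))) : A
        (m) : A
          (p) : C
        (h (p)) : A
      (g (m) (h (p))) : C
    (h (g (m) (h (p)))) : A
  (g (h (g (m) (h (p)))) (h (g (m) (h (p))))) : C
(h (g (h (g (m) (h (p)))) (h (g (m) (h (p)))))) : A

well-sorted; sort = A


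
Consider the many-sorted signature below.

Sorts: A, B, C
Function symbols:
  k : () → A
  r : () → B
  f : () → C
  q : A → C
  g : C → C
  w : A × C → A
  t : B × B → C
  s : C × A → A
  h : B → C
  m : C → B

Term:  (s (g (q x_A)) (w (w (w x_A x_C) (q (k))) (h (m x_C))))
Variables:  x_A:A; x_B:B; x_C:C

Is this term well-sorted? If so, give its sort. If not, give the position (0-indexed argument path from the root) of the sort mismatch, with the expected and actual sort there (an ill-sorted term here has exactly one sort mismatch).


well-sorted; sort = A

      x_A : A
    (q x_A) : C
  (g (q x_A)) : C
        x_A : A
        x_C : C
      (w x_A x_C) : A
        (k) : A
      (q (k)) : C
    (w (w x_A x_C) (q (k))) : A
        x_C : C
      (m x_C) : B
    (h (m x_C)) : C
  (w (w (w x_A x_C) (q (k))) (h (m x_C))) : A
(s (g (q x_A)) (w (w (w x_A x_C) (q (k))) (h (m x_C)))) : A


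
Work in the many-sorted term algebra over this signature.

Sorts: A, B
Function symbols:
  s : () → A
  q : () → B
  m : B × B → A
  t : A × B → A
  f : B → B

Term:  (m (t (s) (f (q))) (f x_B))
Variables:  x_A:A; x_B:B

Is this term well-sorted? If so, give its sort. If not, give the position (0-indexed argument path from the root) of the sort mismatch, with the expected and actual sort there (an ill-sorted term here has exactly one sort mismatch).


ill-sorted at position [0]: expected B, got A

    (s) : A
      (q) : B
    (f (q)) : B
  (t (s) (f (q))) : A
    x_B : B
  (f x_B) : B
(m (t (s) (f (q))) (f x_B)) : ✗ arg 0 at [0] has sort A, expected B


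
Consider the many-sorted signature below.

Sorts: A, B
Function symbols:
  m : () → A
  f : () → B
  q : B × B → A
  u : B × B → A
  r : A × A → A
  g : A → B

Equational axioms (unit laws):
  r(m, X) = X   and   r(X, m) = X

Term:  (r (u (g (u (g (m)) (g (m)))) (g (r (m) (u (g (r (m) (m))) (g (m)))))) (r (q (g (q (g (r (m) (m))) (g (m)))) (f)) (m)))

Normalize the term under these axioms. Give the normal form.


normal form = (r (u (g (u (g (m)) (g (m)))) (g (u (g (m)) (g (m))))) (q (g (q (g (m)) (g (m)))) (f)))

1. (r (u (g (u (g (m)) (g (m)))) (g (r (m) (u (g (r (m) (m))) (g (m)))))) (r (q (g (q (g (r (m) (m))) (g (m)))) (f)) (m)))  →  (r (u (g (u (g (m)) (g (m)))) (g (u (g (r (m) (m))) (g (m))))) (r (q (g (q (g (r (m) (m))) (g (m)))) (f)) (m)))
2. (r (u (g (u (g (m)) (g (m)))) (g (u (g (r (m) (m))) (g (m))))) (r (q (g (q (g (r (m) (m))) (g (m)))) (f)) (m)))  →  (r (u (g (u (g (m)) (g (m)))) (g (u (g (m)) (g (m))))) (r (q (g (q (g (r (m) (m))) (g (m)))) (f)) (m)))
3. (r (u (g (u (g (m)) (g (m)))) (g (u (g (m)) (g (m))))) (r (q (g (q (g (r (m) (m))) (g (m)))) (f)) (m)))  →  (r (u (g (u (g (m)) (g (m)))) (g (u (g (m)) (g (m))))) (q (g (q (g (r (m) (m))) (g (m)))) (f)))
4. (r (u (g (u (g (m)) (g (m)))) (g (u (g (m)) (g (m))))) (q (g (q (g (r (m) (m))) (g (m)))) (f)))  →  (r (u (g (u (g (m)) (g (m)))) (g (u (g (m)) (g (m))))) (q (g (q (g (m)) (g (m)))) (f)))


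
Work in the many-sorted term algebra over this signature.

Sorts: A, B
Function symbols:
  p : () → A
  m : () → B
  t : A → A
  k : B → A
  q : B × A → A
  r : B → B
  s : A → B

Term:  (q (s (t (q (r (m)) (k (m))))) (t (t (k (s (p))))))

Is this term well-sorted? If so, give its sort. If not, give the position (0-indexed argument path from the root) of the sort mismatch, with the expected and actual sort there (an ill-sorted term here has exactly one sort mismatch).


          (m) : B
        (r (m)) : B
          (m) : B
        (k (m)) : A
      (q (r (m)) (k (m))) : A
    (t (q (r (m)) (k (m)))) : A
  (s (t (q (r (m)) (k (m))))) : B
          (p) : A
        (s (p)) : B
      (k (s (p))) : A
    (t (k (s (p)))) : A
  (t (t (k (s (p))))) : A
(q (s (t (q (r (m)) (k (m))))) (t (t (k (s (p)))))) : A

well-sorted; sort = A


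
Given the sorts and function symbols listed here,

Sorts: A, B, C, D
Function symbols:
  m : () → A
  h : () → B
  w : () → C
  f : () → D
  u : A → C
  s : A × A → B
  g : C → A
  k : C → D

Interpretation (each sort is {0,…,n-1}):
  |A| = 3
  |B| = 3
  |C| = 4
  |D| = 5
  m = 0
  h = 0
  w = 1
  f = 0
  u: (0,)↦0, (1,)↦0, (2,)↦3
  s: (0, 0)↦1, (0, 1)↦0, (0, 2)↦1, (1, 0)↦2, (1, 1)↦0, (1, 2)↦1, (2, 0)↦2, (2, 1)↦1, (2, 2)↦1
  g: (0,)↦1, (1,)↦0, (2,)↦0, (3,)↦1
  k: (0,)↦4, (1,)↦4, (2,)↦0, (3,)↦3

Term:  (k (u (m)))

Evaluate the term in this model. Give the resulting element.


value = 4

  m = 0
  (u (m)) = u(0,) = 0
  (k (u (m))) = k(0,) = 4


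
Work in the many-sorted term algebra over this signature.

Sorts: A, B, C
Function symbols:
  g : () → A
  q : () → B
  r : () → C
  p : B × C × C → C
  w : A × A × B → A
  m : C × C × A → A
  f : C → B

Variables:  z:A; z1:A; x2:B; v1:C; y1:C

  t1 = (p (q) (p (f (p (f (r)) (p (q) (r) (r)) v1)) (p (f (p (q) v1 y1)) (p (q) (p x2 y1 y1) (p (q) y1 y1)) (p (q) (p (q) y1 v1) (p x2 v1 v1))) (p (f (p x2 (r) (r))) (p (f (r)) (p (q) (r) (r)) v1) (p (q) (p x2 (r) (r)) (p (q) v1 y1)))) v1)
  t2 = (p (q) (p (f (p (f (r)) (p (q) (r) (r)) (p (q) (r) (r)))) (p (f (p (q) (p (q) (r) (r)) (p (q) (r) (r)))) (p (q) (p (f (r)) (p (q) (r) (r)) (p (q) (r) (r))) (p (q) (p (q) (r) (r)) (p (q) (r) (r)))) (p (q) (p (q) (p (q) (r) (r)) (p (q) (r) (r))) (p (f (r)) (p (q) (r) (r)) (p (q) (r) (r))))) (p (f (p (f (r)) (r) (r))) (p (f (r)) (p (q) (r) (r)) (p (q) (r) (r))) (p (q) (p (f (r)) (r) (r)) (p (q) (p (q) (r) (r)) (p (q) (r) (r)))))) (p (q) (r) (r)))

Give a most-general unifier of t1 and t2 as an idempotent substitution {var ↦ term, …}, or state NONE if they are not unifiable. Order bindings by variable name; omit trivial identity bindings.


{v1 ↦ (p (q) (r) (r)), x2 ↦ (f (r)), y1 ↦ (p (q) (r) (r))}


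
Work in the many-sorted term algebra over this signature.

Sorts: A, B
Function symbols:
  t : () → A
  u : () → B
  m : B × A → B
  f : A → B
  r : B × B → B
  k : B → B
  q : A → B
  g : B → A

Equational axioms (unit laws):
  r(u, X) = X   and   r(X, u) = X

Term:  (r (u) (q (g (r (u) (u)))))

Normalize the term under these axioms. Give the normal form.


1. (r (u) (q (g (r (u) (u)))))  →  (q (g (r (u) (u))))
2. (q (g (r (u) (u))))  →  (q (g (u)))

normal form = (q (g (u)))


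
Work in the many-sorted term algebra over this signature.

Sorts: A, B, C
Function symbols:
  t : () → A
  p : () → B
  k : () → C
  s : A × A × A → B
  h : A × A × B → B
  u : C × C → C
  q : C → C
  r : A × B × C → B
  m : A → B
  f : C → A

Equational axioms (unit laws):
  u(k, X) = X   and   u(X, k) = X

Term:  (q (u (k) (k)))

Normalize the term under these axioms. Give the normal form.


1. (q (u (k) (k)))  →  (q (k))

normal form = (q (k))


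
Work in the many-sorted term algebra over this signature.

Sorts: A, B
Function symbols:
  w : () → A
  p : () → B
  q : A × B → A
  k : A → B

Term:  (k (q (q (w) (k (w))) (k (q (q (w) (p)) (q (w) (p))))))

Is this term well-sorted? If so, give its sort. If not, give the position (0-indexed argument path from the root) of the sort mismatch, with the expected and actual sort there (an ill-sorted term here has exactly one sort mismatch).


ill-sorted at position [0, 1, 0, 1]: expected B, got A

      (w) : A
        (w) : A
      (k (w)) : B
    (q (w) (k (w))) : A
          (w) : A
          (p) : B
        (q (w) (p)) : A
          (w) : A
          (p) : B
        (q (w) (p)) : A
      (q (q (w) (p)) (q (w) (p))) : ✗ arg 1 at [0, 1, 0, 1] has sort A, expected B


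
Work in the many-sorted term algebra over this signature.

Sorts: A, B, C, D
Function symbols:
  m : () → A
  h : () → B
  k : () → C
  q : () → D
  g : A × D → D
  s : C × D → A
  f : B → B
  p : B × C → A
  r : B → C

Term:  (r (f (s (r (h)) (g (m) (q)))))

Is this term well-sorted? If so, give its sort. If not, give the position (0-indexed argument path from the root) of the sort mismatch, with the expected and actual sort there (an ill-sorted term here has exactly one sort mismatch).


        (h) : B
      (r (h)) : C
        (m) : A
        (q) : D
      (g (m) (q)) : D
    (s (r (h)) (g (m) (q))) : A
  (f (s (r (h)) (g (m) (q)))) : ✗ arg 0 at [0, 0] has sort A, expected B

ill-sorted at position [0, 0]: expected B, got A


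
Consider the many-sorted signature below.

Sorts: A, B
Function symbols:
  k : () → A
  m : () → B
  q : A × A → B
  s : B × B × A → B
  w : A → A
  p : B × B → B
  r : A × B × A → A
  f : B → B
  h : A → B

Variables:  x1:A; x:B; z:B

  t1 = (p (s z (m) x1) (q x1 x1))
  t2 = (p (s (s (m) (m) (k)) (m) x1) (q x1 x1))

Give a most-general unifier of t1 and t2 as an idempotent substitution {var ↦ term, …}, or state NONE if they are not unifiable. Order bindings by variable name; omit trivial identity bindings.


{z ↦ (s (m) (m) (k))}


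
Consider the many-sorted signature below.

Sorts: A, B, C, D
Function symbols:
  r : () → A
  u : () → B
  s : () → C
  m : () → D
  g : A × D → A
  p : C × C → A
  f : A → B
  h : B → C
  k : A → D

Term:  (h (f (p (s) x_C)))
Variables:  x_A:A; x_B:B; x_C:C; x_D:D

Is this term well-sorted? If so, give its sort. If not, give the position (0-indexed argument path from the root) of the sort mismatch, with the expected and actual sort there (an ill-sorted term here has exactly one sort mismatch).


well-sorted; sort = C

      (s) : C
      x_C : C
    (p (s) x_C) : A
  (f (p (s) x_C)) : B
(h (f (p (s) x_C))) : C


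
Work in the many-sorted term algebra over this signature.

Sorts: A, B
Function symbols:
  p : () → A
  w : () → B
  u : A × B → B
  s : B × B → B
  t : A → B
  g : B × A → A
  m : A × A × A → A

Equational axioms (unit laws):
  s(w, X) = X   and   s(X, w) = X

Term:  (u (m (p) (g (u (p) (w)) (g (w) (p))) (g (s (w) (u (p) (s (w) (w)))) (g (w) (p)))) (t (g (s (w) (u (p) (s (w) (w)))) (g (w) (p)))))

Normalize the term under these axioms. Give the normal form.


normal form = (u (m (p) (g (u (p) (w)) (g (w) (p))) (g (u (p) (w)) (g (w) (p)))) (t (g (u (p) (w)) (g (w) (p)))))

1. (u (m (p) (g (u (p) (w)) (g (w) (p))) (g (s (w) (u (p) (s (w) (w)))) (g (w) (p)))) (t (g (s (w) (u (p) (s (w) (w)))) (g (w) (p)))))  →  (u (m (p) (g (u (p) (w)) (g (w) (p))) (g (u (p) (s (w) (w))) (g (w) (p)))) (t (g (s (w) (u (p) (s (w) (w)))) (g (w) (p)))))
2. (u (m (p) (g (u (p) (w)) (g (w) (p))) (g (u (p) (s (w) (w))) (g (w) (p)))) (t (g (s (w) (u (p) (s (w) (w)))) (g (w) (p)))))  →  (u (m (p) (g (u (p) (w)) (g (w) (p))) (g (u (p) (w)) (g (w) (p)))) (t (g (s (w) (u (p) (s (w) (w)))) (g (w) (p)))))
3. (u (m (p) (g (u (p) (w)) (g (w) (p))) (g (u (p) (w)) (g (w) (p)))) (t (g (s (w) (u (p) (s (w) (w)))) (g (w) (p)))))  →  (u (m (p) (g (u (p) (w)) (g (w) (p))) (g (u (p) (w)) (g (w) (p)))) (t (g (u (p) (s (w) (w))) (g (w) (p)))))
4. (u (m (p) (g (u (p) (w)) (g (w) (p))) (g (u (p) (w)) (g (w) (p)))) (t (g (u (p) (s (w) (w))) (g (w) (p)))))  →  (u (m (p) (g (u (p) (w)) (g (w) (p))) (g (u (p) (w)) (g (w) (p)))) (t (g (u (p) (w)) (g (w) (p)))))


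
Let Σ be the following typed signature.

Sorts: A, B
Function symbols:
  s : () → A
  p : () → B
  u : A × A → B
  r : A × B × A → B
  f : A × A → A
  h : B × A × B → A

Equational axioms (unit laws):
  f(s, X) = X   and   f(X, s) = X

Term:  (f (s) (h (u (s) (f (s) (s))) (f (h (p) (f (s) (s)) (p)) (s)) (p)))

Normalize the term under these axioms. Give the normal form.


normal form = (h (u (s) (s)) (h (p) (s) (p)) (p))

1. (f (s) (h (u (s) (f (s) (s))) (f (h (p) (f (s) (s)) (p)) (s)) (p)))  →  (h (u (s) (f (s) (s))) (f (h (p) (f (s) (s)) (p)) (s)) (p))
2. (h (u (s) (f (s) (s))) (f (h (p) (f (s) (s)) (p)) (s)) (p))  →  (h (u (s) (s)) (f (h (p) (f (s) (s)) (p)) (s)) (p))
3. (h (u (s) (s)) (f (h (p) (f (s) (s)) (p)) (s)) (p))  →  (h (u (s) (s)) (h (p) (f (s) (s)) (p)) (p))
4. (h (u (s) (s)) (h (p) (f (s) (s)) (p)) (p))  →  (h (u (s) (s)) (h (p) (s) (p)) (p))


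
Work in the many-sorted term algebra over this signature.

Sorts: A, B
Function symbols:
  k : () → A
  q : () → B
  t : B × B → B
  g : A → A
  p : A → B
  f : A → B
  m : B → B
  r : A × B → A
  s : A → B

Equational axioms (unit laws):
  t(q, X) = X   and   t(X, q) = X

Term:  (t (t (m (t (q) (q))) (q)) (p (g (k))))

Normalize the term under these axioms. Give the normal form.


normal form = (t (m (q)) (p (g (k))))

1. (t (t (m (t (q) (q))) (q)) (p (g (k))))  →  (t (m (t (q) (q))) (p (g (k))))
2. (t (m (t (q) (q))) (p (g (k))))  →  (t (m (q)) (p (g (k))))


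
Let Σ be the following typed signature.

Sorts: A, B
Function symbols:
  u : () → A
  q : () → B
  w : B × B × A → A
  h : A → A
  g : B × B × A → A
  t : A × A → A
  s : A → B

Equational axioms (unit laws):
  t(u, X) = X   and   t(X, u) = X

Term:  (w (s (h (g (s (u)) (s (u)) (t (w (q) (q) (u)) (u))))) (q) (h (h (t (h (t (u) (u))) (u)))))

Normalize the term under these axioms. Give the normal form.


normal form = (w (s (h (g (s (u)) (s (u)) (w (q) (q) (u))))) (q) (h (h (h (u)))))

1. (w (s (h (g (s (u)) (s (u)) (t (w (q) (q) (u)) (u))))) (q) (h (h (t (h (t (u) (u))) (u)))))  →  (w (s (h (g (s (u)) (s (u)) (w (q) (q) (u))))) (q) (h (h (t (h (t (u) (u))) (u)))))
2. (w (s (h (g (s (u)) (s (u)) (w (q) (q) (u))))) (q) (h (h (t (h (t (u) (u))) (u)))))  →  (w (s (h (g (s (u)) (s (u)) (w (q) (q) (u))))) (q) (h (h (h (t (u) (u))))))
3. (w (s (h (g (s (u)) (s (u)) (w (q) (q) (u))))) (q) (h (h (h (t (u) (u))))))  →  (w (s (h (g (s (u)) (s (u)) (w (q) (q) (u))))) (q) (h (h (h (u)))))


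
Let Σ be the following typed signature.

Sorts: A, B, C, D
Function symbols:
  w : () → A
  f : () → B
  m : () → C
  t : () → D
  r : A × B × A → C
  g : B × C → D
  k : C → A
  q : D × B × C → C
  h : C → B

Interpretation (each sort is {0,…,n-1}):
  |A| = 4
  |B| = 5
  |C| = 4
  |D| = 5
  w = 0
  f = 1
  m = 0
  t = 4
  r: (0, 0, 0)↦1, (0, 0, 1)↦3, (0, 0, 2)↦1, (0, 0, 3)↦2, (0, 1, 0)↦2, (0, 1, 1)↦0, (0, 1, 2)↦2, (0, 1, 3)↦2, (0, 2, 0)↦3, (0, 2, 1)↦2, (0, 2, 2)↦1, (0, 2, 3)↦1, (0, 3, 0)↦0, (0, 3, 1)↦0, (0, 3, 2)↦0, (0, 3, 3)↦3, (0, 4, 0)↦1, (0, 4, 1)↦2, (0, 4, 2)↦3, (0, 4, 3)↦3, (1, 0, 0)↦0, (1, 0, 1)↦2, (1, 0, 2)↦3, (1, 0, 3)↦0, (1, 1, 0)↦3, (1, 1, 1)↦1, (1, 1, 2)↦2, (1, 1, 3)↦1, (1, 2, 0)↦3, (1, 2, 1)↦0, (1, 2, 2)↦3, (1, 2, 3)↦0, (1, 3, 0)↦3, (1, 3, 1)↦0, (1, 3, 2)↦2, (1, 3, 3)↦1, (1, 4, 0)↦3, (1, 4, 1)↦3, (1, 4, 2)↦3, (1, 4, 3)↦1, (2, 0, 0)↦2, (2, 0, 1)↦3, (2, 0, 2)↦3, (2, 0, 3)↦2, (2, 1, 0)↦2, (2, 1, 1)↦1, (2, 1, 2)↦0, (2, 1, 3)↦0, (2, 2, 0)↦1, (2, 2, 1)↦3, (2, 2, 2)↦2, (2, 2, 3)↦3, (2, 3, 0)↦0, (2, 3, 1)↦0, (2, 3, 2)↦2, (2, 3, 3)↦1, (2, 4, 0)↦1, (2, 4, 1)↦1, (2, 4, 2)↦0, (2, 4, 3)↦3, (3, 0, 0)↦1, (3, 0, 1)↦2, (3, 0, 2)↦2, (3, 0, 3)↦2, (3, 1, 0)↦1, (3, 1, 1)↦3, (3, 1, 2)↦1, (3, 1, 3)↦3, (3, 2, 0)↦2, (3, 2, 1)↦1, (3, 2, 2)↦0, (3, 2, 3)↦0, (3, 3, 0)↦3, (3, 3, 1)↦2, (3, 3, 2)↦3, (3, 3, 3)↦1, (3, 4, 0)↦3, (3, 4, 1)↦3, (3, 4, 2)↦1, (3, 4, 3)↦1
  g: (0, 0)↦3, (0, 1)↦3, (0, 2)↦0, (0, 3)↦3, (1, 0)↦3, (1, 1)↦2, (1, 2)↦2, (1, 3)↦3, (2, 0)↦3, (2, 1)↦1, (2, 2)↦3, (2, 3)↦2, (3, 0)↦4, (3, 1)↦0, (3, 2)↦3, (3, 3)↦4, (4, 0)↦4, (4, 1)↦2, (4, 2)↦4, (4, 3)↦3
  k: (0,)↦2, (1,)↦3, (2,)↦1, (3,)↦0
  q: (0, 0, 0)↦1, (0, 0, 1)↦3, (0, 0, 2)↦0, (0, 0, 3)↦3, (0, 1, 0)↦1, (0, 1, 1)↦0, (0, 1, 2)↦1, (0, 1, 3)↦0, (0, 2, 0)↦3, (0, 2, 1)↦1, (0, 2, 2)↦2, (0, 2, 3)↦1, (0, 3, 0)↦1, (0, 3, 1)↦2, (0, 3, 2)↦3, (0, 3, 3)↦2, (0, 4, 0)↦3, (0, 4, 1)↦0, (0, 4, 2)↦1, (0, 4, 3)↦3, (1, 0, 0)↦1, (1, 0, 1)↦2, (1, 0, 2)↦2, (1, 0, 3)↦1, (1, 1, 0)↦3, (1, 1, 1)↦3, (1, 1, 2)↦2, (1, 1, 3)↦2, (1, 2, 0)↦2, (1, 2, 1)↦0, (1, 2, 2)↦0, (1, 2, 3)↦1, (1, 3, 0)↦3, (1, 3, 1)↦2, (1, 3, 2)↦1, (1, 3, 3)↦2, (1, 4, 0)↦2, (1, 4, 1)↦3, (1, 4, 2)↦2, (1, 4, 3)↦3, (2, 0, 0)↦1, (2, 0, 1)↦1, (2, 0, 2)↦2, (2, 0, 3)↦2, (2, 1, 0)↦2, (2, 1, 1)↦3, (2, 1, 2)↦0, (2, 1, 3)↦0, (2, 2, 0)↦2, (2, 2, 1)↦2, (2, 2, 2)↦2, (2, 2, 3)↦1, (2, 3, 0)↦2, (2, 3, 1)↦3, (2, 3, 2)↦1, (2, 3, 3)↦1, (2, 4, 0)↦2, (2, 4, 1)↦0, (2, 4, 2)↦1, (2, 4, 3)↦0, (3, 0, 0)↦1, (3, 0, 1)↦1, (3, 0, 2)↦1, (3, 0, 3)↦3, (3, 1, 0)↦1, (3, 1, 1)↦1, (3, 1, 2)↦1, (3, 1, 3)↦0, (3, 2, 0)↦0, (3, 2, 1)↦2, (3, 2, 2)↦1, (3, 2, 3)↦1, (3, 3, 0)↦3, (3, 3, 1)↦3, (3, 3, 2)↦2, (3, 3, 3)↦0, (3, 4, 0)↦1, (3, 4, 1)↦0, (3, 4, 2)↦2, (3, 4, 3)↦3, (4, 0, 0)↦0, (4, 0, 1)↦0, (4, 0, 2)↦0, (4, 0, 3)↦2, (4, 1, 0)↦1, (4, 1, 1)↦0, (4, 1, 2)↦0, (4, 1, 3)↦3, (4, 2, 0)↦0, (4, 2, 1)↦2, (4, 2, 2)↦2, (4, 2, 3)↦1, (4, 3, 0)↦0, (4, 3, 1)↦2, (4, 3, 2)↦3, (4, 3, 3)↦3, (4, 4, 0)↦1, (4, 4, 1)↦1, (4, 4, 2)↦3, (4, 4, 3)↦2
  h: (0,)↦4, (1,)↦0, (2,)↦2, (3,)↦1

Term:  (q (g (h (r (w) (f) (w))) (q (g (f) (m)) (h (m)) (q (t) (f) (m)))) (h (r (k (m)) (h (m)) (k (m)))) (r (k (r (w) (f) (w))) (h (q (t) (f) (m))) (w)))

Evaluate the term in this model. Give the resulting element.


value = 1

  w = 0
  f = 1
  w = 0
  (r (w) (f) (w)) = r(0, 1, 0) = 2
  (h (r (w) (f) (w))) = h(2,) = 2
  f = 1
  m = 0
  (g (f) (m)) = g(1, 0) = 3
  m = 0
  (h (m)) = h(0,) = 4
  t = 4
  f = 1
  m = 0
  (q (t) (f) (m)) = q(4, 1, 0) = 1
  (q (g (f) (m)) (h (m)) (q (t) (f) (m))) = q(3, 4, 1) = 0
  (g (h (r (w) (f) (w))) (q (g (f) (m)) (h (m)) (q (t) (f) (m)))) = g(2, 0) = 3
  m = 0
  (k (m)) = k(0,) = 2
  m = 0
  (h (m)) = h(0,) = 4
  m = 0
  (k (m)) = k(0,) = 2
  (r (k (m)) (h (m)) (k (m))) = r(2, 4, 2) = 0
  (h (r (k (m)) (h (m)) (k (m)))) = h(0,) = 4
  w = 0
  f = 1
  w = 0
  (r (w) (f) (w)) = r(0, 1, 0) = 2
  (k (r (w) (f) (w))) = k(2,) = 1
  t = 4
  f = 1
  m = 0
  (q (t) (f) (m)) = q(4, 1, 0) = 1
  (h (q (t) (f) (m))) = h(1,) = 0
  w = 0
  (r (k (r (w) (f) (w))) (h (q (t) (f) (m))) (w)) = r(1, 0, 0) = 0
  (q (g (h (r (w) (f) (w))) (q (g (f) (m)) (h (m)) (q (t) (f) (m)))) (h (r (k (m)) (h (m)) (k (m)))) (r (k (r (w) (f) (w))) (h (q (t) (f) (m))) (w))) = q(3, 4, 0) = 1


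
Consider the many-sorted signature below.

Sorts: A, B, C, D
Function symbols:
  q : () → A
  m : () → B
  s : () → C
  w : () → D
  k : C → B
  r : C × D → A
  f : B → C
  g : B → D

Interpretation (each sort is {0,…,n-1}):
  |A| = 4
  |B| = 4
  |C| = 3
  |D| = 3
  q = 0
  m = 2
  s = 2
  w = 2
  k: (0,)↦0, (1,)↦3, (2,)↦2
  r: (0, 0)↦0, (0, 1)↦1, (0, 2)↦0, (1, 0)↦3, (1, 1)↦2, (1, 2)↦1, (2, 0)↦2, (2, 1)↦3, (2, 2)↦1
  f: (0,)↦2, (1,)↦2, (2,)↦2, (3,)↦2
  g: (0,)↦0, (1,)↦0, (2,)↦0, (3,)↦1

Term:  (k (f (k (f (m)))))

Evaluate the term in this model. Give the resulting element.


  m = 2
  (f (m)) = f(2,) = 2
  (k (f (m))) = k(2,) = 2
  (f (k (f (m)))) = f(2,) = 2
  (k (f (k (f (m))))) = k(2,) = 2

value = 2


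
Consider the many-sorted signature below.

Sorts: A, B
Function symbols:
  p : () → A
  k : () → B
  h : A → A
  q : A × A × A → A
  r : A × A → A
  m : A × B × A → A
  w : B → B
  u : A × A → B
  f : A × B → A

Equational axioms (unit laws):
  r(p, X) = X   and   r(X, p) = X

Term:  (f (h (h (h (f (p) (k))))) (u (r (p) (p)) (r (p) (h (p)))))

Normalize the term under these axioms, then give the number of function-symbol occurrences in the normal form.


size = 11

1. (f (h (h (h (f (p) (k))))) (u (r (p) (p)) (r (p) (h (p)))))  →  (f (h (h (h (f (p) (k))))) (u (p) (r (p) (h (p)))))
2. (f (h (h (h (f (p) (k))))) (u (p) (r (p) (h (p)))))  →  (f (h (h (h (f (p) (k))))) (u (p) (h (p))))
normal form: (f (h (h (h (f (p) (k))))) (u (p) (h (p))))


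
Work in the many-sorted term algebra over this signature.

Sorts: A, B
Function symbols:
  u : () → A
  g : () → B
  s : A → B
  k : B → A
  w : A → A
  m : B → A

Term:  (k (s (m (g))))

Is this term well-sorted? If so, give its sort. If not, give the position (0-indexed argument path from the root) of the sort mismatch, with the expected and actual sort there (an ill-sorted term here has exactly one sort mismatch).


well-sorted; sort = A

      (g) : B
    (m (g)) : A
  (s (m (g))) : B
(k (s (m (g)))) : A
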